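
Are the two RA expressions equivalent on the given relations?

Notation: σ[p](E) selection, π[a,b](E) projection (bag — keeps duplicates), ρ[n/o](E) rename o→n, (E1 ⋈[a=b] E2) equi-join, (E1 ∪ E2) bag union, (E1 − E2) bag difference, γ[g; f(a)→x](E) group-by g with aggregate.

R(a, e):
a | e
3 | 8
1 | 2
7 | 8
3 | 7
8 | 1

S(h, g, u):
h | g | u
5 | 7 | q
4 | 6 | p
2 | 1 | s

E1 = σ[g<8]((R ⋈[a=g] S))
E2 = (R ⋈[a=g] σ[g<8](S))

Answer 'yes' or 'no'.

E1 subexpression sizes:
  R → 5
  S → 3
  (R ⋈[a=g] S) → 2
  σ[g<8]((R ⋈[a=g] S)) → 2
E2 subexpression sizes:
  R → 5
  S → 3
  σ[g<8](S) → 3
  (R ⋈[a=g] σ[g<8](S)) → 2

E1 and E2 produce the same multiset:
a | e | h | g | u
1 | 2 | 2 | 1 | s
7 | 8 | 5 | 7 | q

yes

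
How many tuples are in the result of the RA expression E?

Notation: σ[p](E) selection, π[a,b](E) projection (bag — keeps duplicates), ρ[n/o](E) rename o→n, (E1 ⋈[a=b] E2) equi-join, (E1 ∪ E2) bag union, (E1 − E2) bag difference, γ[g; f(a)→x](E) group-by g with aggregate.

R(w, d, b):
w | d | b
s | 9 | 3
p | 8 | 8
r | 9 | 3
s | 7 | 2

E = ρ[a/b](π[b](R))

Per-node cardinality:
  R → 4
  π[b](R) → 4
  ρ[a/b](π[b](R)) → 4

|E| = 4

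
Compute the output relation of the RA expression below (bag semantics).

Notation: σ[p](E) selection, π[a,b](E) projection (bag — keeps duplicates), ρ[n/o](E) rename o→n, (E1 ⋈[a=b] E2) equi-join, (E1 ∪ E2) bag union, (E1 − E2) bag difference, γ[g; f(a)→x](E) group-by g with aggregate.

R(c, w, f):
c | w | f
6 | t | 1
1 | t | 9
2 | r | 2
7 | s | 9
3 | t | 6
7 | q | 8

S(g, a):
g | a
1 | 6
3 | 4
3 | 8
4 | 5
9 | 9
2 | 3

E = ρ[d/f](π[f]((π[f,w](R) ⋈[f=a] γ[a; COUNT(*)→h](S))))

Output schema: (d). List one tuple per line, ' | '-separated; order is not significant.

Subexpression sizes:
  R → 6
  π[f,w](R) → 6
  S → 6
  γ[a; COUNT(*)→h](S) → 6
  (π[f,w](R) ⋈[f=a] γ[a; COUNT(*)→h](S)) → 4
  π[f]((π[f,w](R) ⋈[f=a] γ[a; COUNT(*)→h](S))) → 4
  ρ[d/f](π[f]((π[f,w](R) ⋈[f=a] γ[a; COUNT(*)→h](S)))) → 4

== RESULT ==
d
6
8
9
9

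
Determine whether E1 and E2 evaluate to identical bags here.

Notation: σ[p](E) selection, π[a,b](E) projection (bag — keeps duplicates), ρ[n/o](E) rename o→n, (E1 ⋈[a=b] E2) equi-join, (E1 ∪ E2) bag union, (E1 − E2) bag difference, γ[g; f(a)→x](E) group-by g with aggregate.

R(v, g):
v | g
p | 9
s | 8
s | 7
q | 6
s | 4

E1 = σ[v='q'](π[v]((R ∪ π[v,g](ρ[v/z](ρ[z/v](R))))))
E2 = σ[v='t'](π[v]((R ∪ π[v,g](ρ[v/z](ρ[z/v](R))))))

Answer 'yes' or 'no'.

E1 per-node cardinality:
  R → 5
  R → 5
  ρ[z/v](R) → 5
  ρ[v/z](ρ[z/v](R)) → 5
  π[v,g](ρ[v/z](ρ[z/v](R))) → 5
  (R ∪ π[v,g](ρ[v/z](ρ[z/v](R)))) → 10
  π[v]((R ∪ π[v,g](ρ[v/z](ρ[z/v](R))))) → 10
  σ[v='q'](π[v]((R ∪ π[v,g](ρ[v/z](ρ[z/v](R)))))) → 2
E2 per-node cardinality:
  R → 5
  R → 5
  ρ[z/v](R) → 5
  ρ[v/z](ρ[z/v](R)) → 5
  π[v,g](ρ[v/z](ρ[z/v](R))) → 5
  (R ∪ π[v,g](ρ[v/z](ρ[z/v](R)))) → 10
  π[v]((R ∪ π[v,g](ρ[v/z](ρ[z/v](R))))) → 10
  σ[v='t'](π[v]((R ∪ π[v,g](ρ[v/z](ρ[z/v](R)))))) → 0

E1 result:
v
q
q
E2 result:
v
(0 rows)
Witness: ('q',) appears 2× in E1 but 0× in E2.

no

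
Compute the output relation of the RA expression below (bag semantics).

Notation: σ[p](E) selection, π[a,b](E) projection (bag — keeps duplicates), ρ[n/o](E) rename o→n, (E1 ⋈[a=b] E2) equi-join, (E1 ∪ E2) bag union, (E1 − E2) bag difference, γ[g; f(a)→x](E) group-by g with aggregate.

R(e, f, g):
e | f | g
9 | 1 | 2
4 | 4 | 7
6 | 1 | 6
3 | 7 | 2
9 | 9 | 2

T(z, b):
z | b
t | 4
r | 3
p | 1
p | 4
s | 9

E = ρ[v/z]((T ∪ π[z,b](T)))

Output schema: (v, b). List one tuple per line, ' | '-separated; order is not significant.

Per-node cardinality:
  T → 5
  T → 5
  π[z,b](T) → 5
  (T ∪ π[z,b](T)) → 10
  ρ[v/z]((T ∪ π[z,b](T))) → 10

== RESULT ==
v | b
p | 1
p | 1
p | 4
p | 4
r | 3
r | 3
s | 9
s | 9
t | 4
t | 4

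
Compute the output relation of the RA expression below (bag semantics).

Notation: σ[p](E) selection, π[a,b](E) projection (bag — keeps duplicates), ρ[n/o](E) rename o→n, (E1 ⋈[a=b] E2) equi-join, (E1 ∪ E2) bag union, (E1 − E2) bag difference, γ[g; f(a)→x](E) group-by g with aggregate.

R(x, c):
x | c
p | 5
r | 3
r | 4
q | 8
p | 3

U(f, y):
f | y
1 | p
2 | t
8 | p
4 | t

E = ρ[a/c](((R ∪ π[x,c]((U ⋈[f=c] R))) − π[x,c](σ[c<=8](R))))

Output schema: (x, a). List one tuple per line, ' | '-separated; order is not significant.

Row counts bottom-up:
  R → 5
  U → 4
  R → 5
  (U ⋈[f=c] R) → 2
  π[x,c]((U ⋈[f=c] R)) → 2
  (R ∪ π[x,c]((U ⋈[f=c] R))) → 7
  R → 5
  σ[c<=8](R) → 5
  π[x,c](σ[c<=8](R)) → 5
  ((R ∪ π[x,c]((U ⋈[f=c] R))) − π[x,c](σ[c<=8](R))) → 2
  ρ[a/c](((R ∪ π[x,c]((U ⋈[f=c] R))) − π[x,c](σ[c<=8](R)))) → 2

== RESULT ==
x | a
q | 8
r | 4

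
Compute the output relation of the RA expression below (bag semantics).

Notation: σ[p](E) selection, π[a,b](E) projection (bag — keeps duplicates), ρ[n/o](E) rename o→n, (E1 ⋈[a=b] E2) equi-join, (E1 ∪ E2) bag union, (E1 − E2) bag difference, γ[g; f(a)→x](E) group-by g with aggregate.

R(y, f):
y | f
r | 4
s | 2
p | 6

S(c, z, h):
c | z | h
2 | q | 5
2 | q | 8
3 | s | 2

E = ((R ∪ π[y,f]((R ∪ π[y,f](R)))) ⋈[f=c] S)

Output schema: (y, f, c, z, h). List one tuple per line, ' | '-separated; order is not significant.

Subexpression sizes:
  R → 3
  R → 3
  R → 3
  π[y,f](R) → 3
  (R ∪ π[y,f](R)) → 6
  π[y,f]((R ∪ π[y,f](R))) → 6
  (R ∪ π[y,f]((R ∪ π[y,f](R)))) → 9
  S → 3
  ((R ∪ π[y,f]((R ∪ π[y,f](R)))) ⋈[f=c] S) → 6

== RESULT ==
y | f | c | z | h
s | 2 | 2 | q | 5
s | 2 | 2 | q | 5
s | 2 | 2 | q | 5
s | 2 | 2 | q | 8
s | 2 | 2 | q | 8
s | 2 | 2 | q | 8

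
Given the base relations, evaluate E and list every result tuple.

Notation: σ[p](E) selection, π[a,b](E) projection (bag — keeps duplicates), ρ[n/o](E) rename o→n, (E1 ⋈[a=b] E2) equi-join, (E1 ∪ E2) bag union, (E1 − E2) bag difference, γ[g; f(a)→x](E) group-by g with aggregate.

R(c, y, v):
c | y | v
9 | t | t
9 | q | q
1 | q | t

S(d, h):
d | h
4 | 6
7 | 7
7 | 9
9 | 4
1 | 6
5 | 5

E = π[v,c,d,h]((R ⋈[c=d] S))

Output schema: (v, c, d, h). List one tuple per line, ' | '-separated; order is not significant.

Row counts bottom-up:
  R → 3
  S → 6
  (R ⋈[c=d] S) → 3
  π[v,c,d,h]((R ⋈[c=d] S)) → 3

== RESULT ==
v | c | d | h
q | 9 | 9 | 4
t | 1 | 1 | 6
t | 9 | 9 | 4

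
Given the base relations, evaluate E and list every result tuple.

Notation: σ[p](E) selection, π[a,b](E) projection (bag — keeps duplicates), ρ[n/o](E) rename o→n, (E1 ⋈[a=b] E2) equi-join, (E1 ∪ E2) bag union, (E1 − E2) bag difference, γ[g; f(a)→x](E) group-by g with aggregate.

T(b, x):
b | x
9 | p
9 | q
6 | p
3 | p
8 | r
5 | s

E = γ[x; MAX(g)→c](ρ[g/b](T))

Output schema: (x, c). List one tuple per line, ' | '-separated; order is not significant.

Per-node cardinality:
  T → 6
  ρ[g/b](T) → 6
  γ[x; MAX(g)→c](ρ[g/b](T)) → 4

== RESULT ==
x | c
p | 9
q | 9
r | 8
s | 5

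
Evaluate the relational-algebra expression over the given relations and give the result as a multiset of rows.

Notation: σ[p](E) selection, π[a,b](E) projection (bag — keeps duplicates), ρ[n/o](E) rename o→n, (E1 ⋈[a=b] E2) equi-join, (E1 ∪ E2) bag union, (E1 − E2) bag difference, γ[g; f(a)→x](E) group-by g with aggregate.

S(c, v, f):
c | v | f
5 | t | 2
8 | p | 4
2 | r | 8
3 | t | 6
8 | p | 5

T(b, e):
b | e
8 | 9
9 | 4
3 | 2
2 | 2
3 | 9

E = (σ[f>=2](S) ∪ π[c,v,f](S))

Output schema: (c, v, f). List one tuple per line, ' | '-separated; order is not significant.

Stepwise |·|:
  S → 5
  σ[f>=2](S) → 5
  S → 5
  π[c,v,f](S) → 5
  (σ[f>=2](S) ∪ π[c,v,f](S)) → 10

== RESULT ==
c | v | f
2 | r | 8
2 | r | 8
3 | t | 6
3 | t | 6
5 | t | 2
5 | t | 2
8 | p | 4
8 | p | 4
8 | p | 5
8 | p | 5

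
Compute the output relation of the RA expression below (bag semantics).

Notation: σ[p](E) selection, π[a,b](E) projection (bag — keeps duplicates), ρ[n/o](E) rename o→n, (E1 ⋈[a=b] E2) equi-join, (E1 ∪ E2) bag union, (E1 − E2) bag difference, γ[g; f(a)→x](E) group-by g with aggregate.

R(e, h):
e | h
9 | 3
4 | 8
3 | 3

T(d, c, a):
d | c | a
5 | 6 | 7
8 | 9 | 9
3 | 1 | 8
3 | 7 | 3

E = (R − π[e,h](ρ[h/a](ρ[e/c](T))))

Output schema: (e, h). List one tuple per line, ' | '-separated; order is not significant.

Row counts bottom-up:
  R → 3
  T → 4
  ρ[e/c](T) → 4
  ρ[h/a](ρ[e/c](T)) → 4
  π[e,h](ρ[h/a](ρ[e/c](T))) → 4
  (R − π[e,h](ρ[h/a](ρ[e/c](T)))) → 3

== RESULT ==
e | h
3 | 3
4 | 8
9 | 3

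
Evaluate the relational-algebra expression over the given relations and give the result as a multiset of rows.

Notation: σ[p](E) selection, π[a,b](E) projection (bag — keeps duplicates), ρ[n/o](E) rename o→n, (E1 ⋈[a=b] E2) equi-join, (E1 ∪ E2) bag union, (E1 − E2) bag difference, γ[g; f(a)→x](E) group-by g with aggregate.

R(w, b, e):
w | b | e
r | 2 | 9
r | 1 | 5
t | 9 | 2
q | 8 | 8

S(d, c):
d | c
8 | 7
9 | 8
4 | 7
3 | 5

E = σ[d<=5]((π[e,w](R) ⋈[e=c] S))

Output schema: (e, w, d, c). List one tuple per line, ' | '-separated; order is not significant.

Per-node cardinality:
  R → 4
  π[e,w](R) → 4
  S → 4
  (π[e,w](R) ⋈[e=c] S) → 2
  σ[d<=5]((π[e,w](R) ⋈[e=c] S)) → 1

== RESULT ==
e | w | d | c
5 | r | 3 | 5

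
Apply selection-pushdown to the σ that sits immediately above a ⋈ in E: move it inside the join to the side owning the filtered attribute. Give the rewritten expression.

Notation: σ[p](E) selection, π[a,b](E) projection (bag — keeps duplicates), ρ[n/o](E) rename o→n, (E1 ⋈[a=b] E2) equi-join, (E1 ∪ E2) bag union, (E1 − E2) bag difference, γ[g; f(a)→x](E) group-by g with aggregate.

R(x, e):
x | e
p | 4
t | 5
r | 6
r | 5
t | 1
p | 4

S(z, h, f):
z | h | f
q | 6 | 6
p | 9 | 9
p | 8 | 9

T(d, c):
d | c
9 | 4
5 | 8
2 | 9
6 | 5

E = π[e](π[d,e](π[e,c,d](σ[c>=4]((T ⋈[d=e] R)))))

σ filters on c, owned by the left side.
E' = π[e](π[d,e](π[e,c,d]((σ[c>=4](T) ⋈[d=e] R))))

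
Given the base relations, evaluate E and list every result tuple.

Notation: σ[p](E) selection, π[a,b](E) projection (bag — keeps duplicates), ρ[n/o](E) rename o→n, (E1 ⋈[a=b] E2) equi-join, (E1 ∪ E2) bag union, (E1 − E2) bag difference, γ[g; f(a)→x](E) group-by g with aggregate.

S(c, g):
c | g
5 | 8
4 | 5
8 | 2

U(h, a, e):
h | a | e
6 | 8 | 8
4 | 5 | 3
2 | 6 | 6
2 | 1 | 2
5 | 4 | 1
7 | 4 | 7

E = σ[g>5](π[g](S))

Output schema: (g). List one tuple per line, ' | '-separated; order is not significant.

Per-node cardinality:
  S → 3
  π[g](S) → 3
  σ[g>5](π[g](S)) → 1

== RESULT ==
g
8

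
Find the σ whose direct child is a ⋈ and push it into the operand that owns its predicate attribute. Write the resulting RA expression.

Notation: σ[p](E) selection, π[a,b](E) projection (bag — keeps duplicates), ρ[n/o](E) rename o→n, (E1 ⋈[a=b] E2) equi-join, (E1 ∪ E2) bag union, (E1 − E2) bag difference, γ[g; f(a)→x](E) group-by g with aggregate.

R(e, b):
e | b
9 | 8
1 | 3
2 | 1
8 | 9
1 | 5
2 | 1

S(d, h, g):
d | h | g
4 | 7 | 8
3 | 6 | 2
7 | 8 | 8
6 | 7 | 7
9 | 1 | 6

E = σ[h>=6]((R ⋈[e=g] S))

σ filters on h, owned by the right side.
E' = (R ⋈[e=g] σ[h>=6](S))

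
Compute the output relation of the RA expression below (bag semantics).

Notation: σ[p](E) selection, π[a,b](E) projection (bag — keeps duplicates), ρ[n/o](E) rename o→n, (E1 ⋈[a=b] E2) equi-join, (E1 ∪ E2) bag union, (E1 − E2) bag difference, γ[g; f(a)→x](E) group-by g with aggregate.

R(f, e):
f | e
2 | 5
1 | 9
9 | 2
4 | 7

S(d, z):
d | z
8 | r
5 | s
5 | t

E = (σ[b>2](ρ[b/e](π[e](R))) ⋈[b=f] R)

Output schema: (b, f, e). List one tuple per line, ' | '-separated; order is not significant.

Per-node cardinality:
  R → 4
  π[e](R) → 4
  ρ[b/e](π[e](R)) → 4
  σ[b>2](ρ[b/e](π[e](R))) → 3
  R → 4
  (σ[b>2](ρ[b/e](π[e](R))) ⋈[b=f] R) → 1

== RESULT ==
b | f | e
9 | 9 | 2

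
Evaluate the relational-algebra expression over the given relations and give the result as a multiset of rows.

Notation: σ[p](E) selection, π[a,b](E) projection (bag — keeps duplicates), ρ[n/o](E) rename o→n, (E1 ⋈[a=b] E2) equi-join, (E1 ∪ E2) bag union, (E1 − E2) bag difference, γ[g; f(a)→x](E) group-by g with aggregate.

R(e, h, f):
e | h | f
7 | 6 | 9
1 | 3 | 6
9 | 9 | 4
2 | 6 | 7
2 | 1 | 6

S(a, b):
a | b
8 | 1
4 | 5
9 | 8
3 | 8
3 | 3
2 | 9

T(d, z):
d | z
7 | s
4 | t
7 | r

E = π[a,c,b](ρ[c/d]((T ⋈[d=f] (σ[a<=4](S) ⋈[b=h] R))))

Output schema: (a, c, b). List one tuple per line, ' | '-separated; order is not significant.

Per-node cardinality:
  T → 3
  S → 6
  σ[a<=4](S) → 4
  R → 5
  (σ[a<=4](S) ⋈[b=h] R) → 2
  (T ⋈[d=f] (σ[a<=4](S) ⋈[b=h] R)) → 1
  ρ[c/d]((T ⋈[d=f] (σ[a<=4](S) ⋈[b=h] R))) → 1
  π[a,c,b](ρ[c/d]((T ⋈[d=f] (σ[a<=4](S) ⋈[b=h] R)))) → 1

== RESULT ==
a | c | b
2 | 4 | 9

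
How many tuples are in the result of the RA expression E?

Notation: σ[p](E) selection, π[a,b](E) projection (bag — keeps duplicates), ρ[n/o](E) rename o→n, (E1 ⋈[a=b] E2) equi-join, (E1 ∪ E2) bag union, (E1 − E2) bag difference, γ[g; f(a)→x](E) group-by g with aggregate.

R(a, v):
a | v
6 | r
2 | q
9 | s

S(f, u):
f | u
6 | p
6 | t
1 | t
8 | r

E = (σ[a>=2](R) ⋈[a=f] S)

Stepwise |·|:
  R → 3
  σ[a>=2](R) → 3
  S → 4
  (σ[a>=2](R) ⋈[a=f] S) → 2

|E| = 2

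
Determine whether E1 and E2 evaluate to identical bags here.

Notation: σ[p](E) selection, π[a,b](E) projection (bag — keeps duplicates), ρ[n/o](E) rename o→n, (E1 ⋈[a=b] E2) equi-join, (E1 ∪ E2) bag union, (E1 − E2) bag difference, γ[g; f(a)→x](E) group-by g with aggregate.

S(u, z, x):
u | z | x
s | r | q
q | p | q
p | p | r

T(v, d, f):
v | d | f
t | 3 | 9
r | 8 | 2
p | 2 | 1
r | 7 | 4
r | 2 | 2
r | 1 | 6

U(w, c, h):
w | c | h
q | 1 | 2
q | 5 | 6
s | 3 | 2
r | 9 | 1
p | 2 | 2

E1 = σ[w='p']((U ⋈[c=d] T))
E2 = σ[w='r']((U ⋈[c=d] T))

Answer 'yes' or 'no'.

E1 row counts bottom-up:
  U → 5
  T → 6
  (U ⋈[c=d] T) → 4
  σ[w='p']((U ⋈[c=d] T)) → 2
E2 row counts bottom-up:
  U → 5
  T → 6
  (U ⋈[c=d] T) → 4
  σ[w='r']((U ⋈[c=d] T)) → 0

E1 result:
w | c | h | v | d | f
p | 2 | 2 | p | 2 | 1
p | 2 | 2 | r | 2 | 2
E2 result:
w | c | h | v | d | f
(0 rows)
Witness: ('p', 2, 2, 'p', 2, 1) appears 1× in E1 but 0× in E2.

no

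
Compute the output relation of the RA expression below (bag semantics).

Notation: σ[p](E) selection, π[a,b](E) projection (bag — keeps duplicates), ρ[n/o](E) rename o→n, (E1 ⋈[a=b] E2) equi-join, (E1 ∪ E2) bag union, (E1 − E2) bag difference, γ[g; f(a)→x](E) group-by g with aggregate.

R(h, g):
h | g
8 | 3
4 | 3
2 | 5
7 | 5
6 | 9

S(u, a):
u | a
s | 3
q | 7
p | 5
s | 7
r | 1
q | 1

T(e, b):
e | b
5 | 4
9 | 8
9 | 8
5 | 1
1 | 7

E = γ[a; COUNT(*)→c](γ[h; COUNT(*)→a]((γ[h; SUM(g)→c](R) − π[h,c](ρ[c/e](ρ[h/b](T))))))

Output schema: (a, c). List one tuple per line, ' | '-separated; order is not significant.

Row counts bottom-up:
  R → 5
  γ[h; SUM(g)→c](R) → 5
  T → 5
  ρ[h/b](T) → 5
  ρ[c/e](ρ[h/b](T)) → 5
  π[h,c](ρ[c/e](ρ[h/b](T))) → 5
  (γ[h; SUM(g)→c](R) − π[h,c](ρ[c/e](ρ[h/b](T)))) → 5
  γ[h; COUNT(*)→a]((γ[h; SUM(g)→c](R) − π[h,c](ρ[c/e](ρ[h/b](T))))) → 5
  γ[a; COUNT(*)→c](γ[h; COUNT(*)→a]((γ[h; SUM(g)→c](R) − π[h,c](ρ[c/e](ρ[h/b](T)))))) → 1

== RESULT ==
a | c
1 | 5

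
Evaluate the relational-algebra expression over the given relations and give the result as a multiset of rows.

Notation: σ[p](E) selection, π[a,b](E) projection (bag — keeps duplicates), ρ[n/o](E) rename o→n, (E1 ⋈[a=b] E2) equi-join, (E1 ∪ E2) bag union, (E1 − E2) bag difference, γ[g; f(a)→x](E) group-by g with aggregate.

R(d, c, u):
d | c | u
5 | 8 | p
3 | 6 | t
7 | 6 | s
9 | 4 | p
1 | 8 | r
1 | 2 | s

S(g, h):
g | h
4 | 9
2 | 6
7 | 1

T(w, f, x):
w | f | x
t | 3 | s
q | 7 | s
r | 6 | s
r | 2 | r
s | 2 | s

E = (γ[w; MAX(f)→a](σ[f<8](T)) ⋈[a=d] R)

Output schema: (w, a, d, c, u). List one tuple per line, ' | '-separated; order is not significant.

Per-node cardinality:
  T → 5
  σ[f<8](T) → 5
  γ[w; MAX(f)→a](σ[f<8](T)) → 4
  R → 6
  (γ[w; MAX(f)→a](σ[f<8](T)) ⋈[a=d] R) → 2

== RESULT ==
w | a | d | c | u
q | 7 | 7 | 6 | s
t | 3 | 3 | 6 | t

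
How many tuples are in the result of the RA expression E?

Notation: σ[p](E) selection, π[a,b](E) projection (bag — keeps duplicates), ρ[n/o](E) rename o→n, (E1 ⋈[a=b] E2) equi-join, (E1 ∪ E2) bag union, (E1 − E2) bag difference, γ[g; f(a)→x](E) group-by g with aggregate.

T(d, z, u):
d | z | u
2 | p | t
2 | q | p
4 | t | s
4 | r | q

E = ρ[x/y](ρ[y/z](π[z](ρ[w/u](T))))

Stepwise |·|:
  T → 4
  ρ[w/u](T) → 4
  π[z](ρ[w/u](T)) → 4
  ρ[y/z](π[z](ρ[w/u](T))) → 4
  ρ[x/y](ρ[y/z](π[z](ρ[w/u](T)))) → 4

|E| = 4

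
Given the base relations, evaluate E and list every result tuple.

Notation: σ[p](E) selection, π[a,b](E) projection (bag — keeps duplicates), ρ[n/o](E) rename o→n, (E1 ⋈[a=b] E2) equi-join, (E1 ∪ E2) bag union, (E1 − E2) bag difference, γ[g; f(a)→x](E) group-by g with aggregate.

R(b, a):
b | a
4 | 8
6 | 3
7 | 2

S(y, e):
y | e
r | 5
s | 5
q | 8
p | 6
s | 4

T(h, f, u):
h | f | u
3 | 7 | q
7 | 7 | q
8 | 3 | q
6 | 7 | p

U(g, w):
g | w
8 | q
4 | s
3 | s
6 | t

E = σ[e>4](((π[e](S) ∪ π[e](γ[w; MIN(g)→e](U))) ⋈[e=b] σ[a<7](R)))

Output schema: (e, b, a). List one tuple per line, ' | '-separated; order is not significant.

Per-node cardinality:
  S → 5
  π[e](S) → 5
  U → 4
  γ[w; MIN(g)→e](U) → 3
  π[e](γ[w; MIN(g)→e](U)) → 3
  (π[e](S) ∪ π[e](γ[w; MIN(g)→e](U))) → 8
  R → 3
  σ[a<7](R) → 2
  ((π[e](S) ∪ π[e](γ[w; MIN(g)→e](U))) ⋈[e=b] σ[a<7](R)) → 2
  σ[e>4](((π[e](S) ∪ π[e](γ[w; MIN(g)→e](U))) ⋈[e=b] σ[a<7](R))) → 2

== RESULT ==
e | b | a
6 | 6 | 3
6 | 6 | 3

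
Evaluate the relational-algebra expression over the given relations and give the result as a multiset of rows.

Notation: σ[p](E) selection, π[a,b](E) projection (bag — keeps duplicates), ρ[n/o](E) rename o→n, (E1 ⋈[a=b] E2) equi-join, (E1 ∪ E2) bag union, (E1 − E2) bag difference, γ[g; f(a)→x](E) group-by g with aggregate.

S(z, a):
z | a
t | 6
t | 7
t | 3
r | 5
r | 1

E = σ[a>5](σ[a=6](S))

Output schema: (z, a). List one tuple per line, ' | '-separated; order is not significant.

Stepwise |·|:
  S → 5
  σ[a=6](S) → 1
  σ[a>5](σ[a=6](S)) → 1

== RESULT ==
z | a
t | 6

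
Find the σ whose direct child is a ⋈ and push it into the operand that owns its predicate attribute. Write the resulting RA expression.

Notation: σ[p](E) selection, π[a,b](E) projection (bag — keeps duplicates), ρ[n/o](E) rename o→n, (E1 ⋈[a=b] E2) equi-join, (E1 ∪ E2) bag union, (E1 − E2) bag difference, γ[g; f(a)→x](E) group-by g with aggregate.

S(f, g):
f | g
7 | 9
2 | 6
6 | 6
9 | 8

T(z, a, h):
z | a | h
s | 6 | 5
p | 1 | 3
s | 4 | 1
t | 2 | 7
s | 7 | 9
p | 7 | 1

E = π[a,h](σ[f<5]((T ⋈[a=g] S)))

σ filters on f, owned by the right side.
E' = π[a,h]((T ⋈[a=g] σ[f<5](S)))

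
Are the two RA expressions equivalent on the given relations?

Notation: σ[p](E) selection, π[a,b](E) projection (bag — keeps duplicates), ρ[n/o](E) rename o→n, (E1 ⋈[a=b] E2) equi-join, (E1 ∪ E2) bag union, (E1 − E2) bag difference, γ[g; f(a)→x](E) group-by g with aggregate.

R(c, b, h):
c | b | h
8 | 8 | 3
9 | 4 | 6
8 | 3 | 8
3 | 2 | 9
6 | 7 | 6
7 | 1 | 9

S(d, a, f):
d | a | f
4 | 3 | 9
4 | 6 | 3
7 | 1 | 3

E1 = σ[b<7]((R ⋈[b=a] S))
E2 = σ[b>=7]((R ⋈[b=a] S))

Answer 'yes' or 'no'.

E1 subexpression sizes:
  R → 6
  S → 3
  (R ⋈[b=a] S) → 2
  σ[b<7]((R ⋈[b=a] S)) → 2
E2 subexpression sizes:
  R → 6
  S → 3
  (R ⋈[b=a] S) → 2
  σ[b>=7]((R ⋈[b=a] S)) → 0

E1 result:
c | b | h | d | a | f
7 | 1 | 9 | 7 | 1 | 3
8 | 3 | 8 | 4 | 3 | 9
E2 result:
c | b | h | d | a | f
(0 rows)
Witness: (8, 3, 8, 4, 3, 9) appears 1× in E1 but 0× in E2.

no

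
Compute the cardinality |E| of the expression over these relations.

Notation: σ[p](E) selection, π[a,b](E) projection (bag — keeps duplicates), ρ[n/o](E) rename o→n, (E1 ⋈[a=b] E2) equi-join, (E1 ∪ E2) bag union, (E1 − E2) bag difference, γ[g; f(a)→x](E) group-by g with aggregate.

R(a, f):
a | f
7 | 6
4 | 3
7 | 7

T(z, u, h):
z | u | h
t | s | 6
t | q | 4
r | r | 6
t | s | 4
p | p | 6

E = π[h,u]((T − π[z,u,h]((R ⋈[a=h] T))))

Subexpression sizes:
  T → 5
  R → 3
  T → 5
  (R ⋈[a=h] T) → 2
  π[z,u,h]((R ⋈[a=h] T)) → 2
  (T − π[z,u,h]((R ⋈[a=h] T))) → 3
  π[h,u]((T − π[z,u,h]((R ⋈[a=h] T)))) → 3

|E| = 3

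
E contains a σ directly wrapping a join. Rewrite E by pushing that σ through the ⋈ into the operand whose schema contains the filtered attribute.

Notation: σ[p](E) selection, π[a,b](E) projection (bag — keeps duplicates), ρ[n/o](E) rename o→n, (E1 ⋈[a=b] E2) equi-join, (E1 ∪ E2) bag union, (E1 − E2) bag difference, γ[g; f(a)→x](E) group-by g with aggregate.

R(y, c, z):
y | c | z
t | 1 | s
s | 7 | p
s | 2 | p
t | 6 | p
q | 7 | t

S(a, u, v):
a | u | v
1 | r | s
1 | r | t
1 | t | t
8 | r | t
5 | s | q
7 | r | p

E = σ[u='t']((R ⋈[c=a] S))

σ filters on u, owned by the right side.
E' = (R ⋈[c=a] σ[u='t'](S))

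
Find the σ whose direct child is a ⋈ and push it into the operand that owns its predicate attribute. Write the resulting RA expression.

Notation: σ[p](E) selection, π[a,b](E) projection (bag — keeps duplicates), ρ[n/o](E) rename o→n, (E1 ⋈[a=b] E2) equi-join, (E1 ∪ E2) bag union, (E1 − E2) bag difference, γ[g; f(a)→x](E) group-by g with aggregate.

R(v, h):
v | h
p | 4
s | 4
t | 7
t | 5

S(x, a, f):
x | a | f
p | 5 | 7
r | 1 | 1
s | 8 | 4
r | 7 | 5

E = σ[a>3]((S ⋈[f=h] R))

σ filters on a, owned by the left side.
E' = (σ[a>3](S) ⋈[f=h] R)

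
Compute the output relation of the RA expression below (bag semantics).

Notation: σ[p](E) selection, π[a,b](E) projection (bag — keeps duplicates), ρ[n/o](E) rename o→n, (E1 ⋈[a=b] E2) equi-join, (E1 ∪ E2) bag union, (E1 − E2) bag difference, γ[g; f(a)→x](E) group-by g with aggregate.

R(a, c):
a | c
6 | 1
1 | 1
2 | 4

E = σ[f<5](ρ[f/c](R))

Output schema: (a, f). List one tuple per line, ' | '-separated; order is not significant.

Per-node cardinality:
  R → 3
  ρ[f/c](R) → 3
  σ[f<5](ρ[f/c](R)) → 3

== RESULT ==
a | f
1 | 1
2 | 4
6 | 1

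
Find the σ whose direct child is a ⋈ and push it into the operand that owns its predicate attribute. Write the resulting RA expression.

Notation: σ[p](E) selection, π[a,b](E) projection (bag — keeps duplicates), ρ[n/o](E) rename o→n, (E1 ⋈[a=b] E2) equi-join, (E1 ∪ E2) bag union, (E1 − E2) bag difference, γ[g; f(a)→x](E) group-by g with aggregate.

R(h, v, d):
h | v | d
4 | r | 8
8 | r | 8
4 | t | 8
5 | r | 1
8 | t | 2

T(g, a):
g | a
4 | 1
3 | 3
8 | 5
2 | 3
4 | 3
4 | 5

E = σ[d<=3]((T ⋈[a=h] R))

σ filters on d, owned by the right side.
E' = (T ⋈[a=h] σ[d<=3](R))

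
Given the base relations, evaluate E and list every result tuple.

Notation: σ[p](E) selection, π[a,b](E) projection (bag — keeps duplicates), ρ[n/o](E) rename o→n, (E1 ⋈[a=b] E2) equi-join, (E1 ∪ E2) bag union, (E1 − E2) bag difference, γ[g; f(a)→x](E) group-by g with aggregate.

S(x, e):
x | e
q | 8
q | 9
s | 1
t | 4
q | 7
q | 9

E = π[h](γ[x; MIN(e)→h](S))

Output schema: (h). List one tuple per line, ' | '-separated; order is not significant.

Row counts bottom-up:
  S → 6
  γ[x; MIN(e)→h](S) → 3
  π[h](γ[x; MIN(e)→h](S)) → 3

== RESULT ==
h
1
4
7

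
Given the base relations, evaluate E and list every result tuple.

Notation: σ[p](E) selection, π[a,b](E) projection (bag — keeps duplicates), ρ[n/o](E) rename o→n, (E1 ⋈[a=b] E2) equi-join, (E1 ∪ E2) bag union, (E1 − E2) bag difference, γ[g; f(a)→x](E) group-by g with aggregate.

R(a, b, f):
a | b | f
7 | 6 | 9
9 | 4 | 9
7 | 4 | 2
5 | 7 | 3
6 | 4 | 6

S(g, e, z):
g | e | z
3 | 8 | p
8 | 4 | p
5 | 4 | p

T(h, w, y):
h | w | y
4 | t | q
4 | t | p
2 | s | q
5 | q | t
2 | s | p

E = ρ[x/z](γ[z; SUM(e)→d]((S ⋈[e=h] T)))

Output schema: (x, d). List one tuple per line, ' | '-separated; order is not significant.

Per-node cardinality:
  S → 3
  T → 5
  (S ⋈[e=h] T) → 4
  γ[z; SUM(e)→d]((S ⋈[e=h] T)) → 1
  ρ[x/z](γ[z; SUM(e)→d]((S ⋈[e=h] T))) → 1

== RESULT ==
x | d
p | 16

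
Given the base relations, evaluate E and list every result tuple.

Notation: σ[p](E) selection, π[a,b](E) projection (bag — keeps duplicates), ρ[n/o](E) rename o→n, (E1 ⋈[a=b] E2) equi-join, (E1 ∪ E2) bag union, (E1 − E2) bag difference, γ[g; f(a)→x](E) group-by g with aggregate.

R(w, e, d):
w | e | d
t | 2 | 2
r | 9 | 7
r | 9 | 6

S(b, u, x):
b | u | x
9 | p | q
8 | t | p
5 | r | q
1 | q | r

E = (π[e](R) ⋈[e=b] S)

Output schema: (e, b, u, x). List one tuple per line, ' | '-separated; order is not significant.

Per-node cardinality:
  R → 3
  π[e](R) → 3
  S → 4
  (π[e](R) ⋈[e=b] S) → 2

== RESULT ==
e | b | u | x
9 | 9 | p | q
9 | 9 | p | q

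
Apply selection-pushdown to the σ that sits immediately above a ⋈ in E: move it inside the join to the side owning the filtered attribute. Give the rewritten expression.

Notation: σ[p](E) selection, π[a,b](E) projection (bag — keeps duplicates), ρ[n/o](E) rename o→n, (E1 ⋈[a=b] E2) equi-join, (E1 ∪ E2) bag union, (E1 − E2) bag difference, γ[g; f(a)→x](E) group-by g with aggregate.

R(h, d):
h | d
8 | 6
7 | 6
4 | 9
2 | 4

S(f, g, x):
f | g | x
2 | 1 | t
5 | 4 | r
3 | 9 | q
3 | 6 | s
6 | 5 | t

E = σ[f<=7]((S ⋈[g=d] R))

σ filters on f, owned by the left side.
E' = (σ[f<=7](S) ⋈[g=d] R)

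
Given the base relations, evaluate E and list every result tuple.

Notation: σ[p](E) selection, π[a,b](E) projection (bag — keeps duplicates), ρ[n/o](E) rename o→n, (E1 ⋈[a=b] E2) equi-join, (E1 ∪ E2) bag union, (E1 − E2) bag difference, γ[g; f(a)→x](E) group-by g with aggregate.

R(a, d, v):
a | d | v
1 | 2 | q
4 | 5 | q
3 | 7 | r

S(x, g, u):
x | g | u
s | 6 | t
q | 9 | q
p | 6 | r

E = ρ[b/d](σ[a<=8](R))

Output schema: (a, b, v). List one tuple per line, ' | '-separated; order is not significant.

Stepwise |·|:
  R → 3
  σ[a<=8](R) → 3
  ρ[b/d](σ[a<=8](R)) → 3

== RESULT ==
a | b | v
1 | 2 | q
3 | 7 | r
4 | 5 | q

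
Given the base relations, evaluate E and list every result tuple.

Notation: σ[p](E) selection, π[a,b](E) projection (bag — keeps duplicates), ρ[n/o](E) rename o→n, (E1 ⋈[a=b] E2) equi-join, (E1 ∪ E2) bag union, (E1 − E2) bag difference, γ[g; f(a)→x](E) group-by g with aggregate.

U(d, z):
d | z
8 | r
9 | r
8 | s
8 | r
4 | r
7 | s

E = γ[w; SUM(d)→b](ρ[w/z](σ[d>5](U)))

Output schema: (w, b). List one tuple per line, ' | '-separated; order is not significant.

Row counts bottom-up:
  U → 6
  σ[d>5](U) → 5
  ρ[w/z](σ[d>5](U)) → 5
  γ[w; SUM(d)→b](ρ[w/z](σ[d>5](U))) → 2

== RESULT ==
w | b
r | 25
s | 15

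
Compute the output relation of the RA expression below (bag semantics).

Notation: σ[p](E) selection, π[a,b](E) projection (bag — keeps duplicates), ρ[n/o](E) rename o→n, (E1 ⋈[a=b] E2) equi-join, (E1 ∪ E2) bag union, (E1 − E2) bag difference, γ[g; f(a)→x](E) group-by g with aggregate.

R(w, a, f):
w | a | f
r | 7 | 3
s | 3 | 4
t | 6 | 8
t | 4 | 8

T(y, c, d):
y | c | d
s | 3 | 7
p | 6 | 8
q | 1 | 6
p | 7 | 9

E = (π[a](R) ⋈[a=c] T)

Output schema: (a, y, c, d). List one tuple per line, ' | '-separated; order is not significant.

Row counts bottom-up:
  R → 4
  π[a](R) → 4
  T → 4
  (π[a](R) ⋈[a=c] T) → 3

== RESULT ==
a | y | c | d
3 | s | 3 | 7
6 | p | 6 | 8
7 | p | 7 | 9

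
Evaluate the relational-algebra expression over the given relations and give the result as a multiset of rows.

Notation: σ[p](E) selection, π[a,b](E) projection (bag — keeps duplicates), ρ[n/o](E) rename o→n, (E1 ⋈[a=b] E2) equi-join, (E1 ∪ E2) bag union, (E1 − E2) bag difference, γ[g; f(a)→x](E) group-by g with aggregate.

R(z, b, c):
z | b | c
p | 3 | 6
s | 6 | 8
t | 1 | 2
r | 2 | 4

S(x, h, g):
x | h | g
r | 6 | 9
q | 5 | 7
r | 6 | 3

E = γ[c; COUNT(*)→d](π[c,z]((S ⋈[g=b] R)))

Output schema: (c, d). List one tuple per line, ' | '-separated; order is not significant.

Per-node cardinality:
  S → 3
  R → 4
  (S ⋈[g=b] R) → 1
  π[c,z]((S ⋈[g=b] R)) → 1
  γ[c; COUNT(*)→d](π[c,z]((S ⋈[g=b] R))) → 1

== RESULT ==
c | d
6 | 1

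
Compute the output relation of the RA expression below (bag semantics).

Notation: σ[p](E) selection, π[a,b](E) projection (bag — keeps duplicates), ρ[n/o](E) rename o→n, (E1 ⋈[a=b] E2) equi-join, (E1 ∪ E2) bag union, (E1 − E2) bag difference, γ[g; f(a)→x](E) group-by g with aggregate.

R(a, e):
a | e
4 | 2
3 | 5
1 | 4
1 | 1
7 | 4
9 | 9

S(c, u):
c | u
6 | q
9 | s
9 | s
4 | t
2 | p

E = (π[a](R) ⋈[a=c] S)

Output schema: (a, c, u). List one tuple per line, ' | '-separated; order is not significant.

Row counts bottom-up:
  R → 6
  π[a](R) → 6
  S → 5
  (π[a](R) ⋈[a=c] S) → 3

== RESULT ==
a | c | u
4 | 4 | t
9 | 9 | s
9 | 9 | s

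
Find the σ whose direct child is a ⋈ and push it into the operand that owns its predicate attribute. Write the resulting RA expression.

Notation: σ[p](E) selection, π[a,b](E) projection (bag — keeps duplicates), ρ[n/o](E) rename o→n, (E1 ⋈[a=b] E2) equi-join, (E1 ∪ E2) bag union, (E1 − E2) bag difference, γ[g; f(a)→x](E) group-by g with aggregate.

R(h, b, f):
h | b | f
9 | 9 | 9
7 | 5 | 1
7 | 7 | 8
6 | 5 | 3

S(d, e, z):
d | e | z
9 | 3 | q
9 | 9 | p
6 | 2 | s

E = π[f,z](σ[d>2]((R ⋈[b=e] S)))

σ filters on d, owned by the right side.
E' = π[f,z]((R ⋈[b=e] σ[d>2](S)))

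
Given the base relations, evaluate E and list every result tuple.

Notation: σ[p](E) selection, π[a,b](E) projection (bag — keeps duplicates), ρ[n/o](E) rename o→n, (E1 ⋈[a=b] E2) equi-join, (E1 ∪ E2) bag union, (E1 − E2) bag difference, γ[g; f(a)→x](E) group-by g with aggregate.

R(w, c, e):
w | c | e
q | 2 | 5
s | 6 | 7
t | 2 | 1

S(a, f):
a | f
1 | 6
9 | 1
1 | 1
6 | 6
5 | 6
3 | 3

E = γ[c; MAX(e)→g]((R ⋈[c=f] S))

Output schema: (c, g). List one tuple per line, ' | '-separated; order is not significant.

Per-node cardinality:
  R → 3
  S → 6
  (R ⋈[c=f] S) → 3
  γ[c; MAX(e)→g]((R ⋈[c=f] S)) → 1

== RESULT ==
c | g
6 | 7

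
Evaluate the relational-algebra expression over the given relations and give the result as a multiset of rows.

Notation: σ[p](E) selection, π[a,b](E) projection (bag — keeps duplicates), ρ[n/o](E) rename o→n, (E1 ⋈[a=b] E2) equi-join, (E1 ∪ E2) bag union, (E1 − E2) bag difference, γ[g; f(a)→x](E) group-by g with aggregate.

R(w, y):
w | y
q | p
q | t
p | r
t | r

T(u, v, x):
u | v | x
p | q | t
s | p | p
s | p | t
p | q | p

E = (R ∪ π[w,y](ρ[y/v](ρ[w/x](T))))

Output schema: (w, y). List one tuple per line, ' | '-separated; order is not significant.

Subexpression sizes:
  R → 4
  T → 4
  ρ[w/x](T) → 4
  ρ[y/v](ρ[w/x](T)) → 4
  π[w,y](ρ[y/v](ρ[w/x](T))) → 4
  (R ∪ π[w,y](ρ[y/v](ρ[w/x](T)))) → 8

== RESULT ==
w | y
p | p
p | q
p | r
q | p
q | t
t | p
t | q
t | r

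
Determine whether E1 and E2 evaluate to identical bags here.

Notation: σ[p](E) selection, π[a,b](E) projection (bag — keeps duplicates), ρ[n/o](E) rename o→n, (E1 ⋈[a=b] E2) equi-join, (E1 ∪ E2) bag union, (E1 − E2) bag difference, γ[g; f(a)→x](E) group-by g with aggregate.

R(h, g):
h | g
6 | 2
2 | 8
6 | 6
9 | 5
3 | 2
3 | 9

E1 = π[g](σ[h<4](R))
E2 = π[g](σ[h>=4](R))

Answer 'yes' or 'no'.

E1 subexpression sizes:
  R → 6
  σ[h<4](R) → 3
  π[g](σ[h<4](R)) → 3
E2 subexpression sizes:
  R → 6
  σ[h>=4](R) → 3
  π[g](σ[h>=4](R)) → 3

E1 result:
g
2
8
9
E2 result:
g
2
5
6
Witness: (6,) appears 0× in E1 but 1× in E2.

no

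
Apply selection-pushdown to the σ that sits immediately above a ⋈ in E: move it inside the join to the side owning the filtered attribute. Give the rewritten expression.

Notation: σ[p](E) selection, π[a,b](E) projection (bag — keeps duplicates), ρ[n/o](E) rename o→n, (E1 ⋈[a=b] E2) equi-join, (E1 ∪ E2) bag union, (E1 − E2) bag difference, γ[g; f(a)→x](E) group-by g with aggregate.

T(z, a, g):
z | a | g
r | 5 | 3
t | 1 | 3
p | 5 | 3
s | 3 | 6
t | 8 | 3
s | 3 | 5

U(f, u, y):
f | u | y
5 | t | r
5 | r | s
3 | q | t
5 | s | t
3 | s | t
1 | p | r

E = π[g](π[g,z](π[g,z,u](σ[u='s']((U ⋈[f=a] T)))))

σ filters on u, owned by the left side.
E' = π[g](π[g,z](π[g,z,u]((σ[u='s'](U) ⋈[f=a] T))))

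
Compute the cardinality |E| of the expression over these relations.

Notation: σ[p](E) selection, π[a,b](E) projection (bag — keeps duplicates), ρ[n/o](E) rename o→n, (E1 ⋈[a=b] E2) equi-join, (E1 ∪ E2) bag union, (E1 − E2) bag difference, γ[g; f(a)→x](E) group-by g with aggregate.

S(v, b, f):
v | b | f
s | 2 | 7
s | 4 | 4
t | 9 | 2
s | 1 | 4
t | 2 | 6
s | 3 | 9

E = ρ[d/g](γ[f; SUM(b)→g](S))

Subexpression sizes:
  S → 6
  γ[f; SUM(b)→g](S) → 5
  ρ[d/g](γ[f; SUM(b)→g](S)) → 5

|E| = 5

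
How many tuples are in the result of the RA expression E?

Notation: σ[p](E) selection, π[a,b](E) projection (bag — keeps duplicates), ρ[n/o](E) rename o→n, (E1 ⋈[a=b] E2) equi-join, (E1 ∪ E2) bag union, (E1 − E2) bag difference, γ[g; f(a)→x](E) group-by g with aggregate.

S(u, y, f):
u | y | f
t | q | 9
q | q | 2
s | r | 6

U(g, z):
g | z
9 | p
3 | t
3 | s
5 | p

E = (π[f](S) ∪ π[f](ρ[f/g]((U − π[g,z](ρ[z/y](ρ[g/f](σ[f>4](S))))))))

Per-node cardinality:
  S → 3
  π[f](S) → 3
  U → 4
  S → 3
  σ[f>4](S) → 2
  ρ[g/f](σ[f>4](S)) → 2
  ρ[z/y](ρ[g/f](σ[f>4](S))) → 2
  π[g,z](ρ[z/y](ρ[g/f](σ[f>4](S)))) → 2
  (U − π[g,z](ρ[z/y](ρ[g/f](σ[f>4](S))))) → 4
  ρ[f/g]((U − π[g,z](ρ[z/y](ρ[g/f](σ[f>4](S)))))) → 4
  π[f](ρ[f/g]((U − π[g,z](ρ[z/y](ρ[g/f](σ[f>4](S))))))) → 4
  (π[f](S) ∪ π[f](ρ[f/g]((U − π[g,z](ρ[z/y](ρ[g/f](σ[f>4](S)))))))) → 7

|E| = 7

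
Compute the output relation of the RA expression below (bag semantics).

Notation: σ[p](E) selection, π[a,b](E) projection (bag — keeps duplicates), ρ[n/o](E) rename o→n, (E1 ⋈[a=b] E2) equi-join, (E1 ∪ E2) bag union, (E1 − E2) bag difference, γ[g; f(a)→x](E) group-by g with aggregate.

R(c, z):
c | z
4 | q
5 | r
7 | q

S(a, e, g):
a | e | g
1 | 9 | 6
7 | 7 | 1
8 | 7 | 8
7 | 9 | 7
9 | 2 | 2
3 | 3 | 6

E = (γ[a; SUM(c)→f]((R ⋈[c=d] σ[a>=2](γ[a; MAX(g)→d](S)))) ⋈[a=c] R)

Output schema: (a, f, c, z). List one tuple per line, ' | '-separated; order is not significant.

Stepwise |·|:
  R → 3
  S → 6
  γ[a; MAX(g)→d](S) → 5
  σ[a>=2](γ[a; MAX(g)→d](S)) → 4
  (R ⋈[c=d] σ[a>=2](γ[a; MAX(g)→d](S))) → 1
  γ[a; SUM(c)→f]((R ⋈[c=d] σ[a>=2](γ[a; MAX(g)→d](S)))) → 1
  R → 3
  (γ[a; SUM(c)→f]((R ⋈[c=d] σ[a>=2](γ[a; MAX(g)→d](S)))) ⋈[a=c] R) → 1

== RESULT ==
a | f | c | z
7 | 7 | 7 | q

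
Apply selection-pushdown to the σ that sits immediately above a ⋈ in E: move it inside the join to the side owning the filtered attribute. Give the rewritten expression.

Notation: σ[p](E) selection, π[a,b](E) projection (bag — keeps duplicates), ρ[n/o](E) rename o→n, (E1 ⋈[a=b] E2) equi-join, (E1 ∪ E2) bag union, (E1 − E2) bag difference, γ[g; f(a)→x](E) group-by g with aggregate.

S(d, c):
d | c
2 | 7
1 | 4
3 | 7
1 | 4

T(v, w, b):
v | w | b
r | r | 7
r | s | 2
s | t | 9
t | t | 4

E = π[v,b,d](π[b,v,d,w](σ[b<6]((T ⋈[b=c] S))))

σ filters on b, owned by the left side.
E' = π[v,b,d](π[b,v,d,w]((σ[b<6](T) ⋈[b=c] S)))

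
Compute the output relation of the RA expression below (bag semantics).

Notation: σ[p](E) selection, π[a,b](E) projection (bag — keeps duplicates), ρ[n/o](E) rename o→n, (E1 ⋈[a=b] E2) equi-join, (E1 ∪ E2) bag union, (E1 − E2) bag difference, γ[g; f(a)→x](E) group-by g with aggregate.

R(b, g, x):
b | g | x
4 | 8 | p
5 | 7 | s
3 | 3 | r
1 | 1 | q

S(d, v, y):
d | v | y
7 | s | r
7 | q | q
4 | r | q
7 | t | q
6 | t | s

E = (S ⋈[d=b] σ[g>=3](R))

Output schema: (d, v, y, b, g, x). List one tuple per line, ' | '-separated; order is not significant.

Per-node cardinality:
  S → 5
  R → 4
  σ[g>=3](R) → 3
  (S ⋈[d=b] σ[g>=3](R)) → 1

== RESULT ==
d | v | y | b | g | x
4 | r | q | 4 | 8 | p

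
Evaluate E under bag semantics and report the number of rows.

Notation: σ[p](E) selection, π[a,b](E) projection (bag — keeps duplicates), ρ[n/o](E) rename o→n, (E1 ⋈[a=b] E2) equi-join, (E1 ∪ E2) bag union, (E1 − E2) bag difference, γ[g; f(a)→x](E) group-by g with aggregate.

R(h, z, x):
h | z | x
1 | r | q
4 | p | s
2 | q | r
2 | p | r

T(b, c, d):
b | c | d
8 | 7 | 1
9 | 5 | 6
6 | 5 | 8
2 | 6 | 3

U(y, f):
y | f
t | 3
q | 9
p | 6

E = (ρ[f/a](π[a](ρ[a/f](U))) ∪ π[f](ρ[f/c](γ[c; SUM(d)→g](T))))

Subexpression sizes:
  U → 3
  ρ[a/f](U) → 3
  π[a](ρ[a/f](U)) → 3
  ρ[f/a](π[a](ρ[a/f](U))) → 3
  T → 4
  γ[c; SUM(d)→g](T) → 3
  ρ[f/c](γ[c; SUM(d)→g](T)) → 3
  π[f](ρ[f/c](γ[c; SUM(d)→g](T))) → 3
  (ρ[f/a](π[a](ρ[a/f](U))) ∪ π[f](ρ[f/c](γ[c; SUM(d)→g](T)))) → 6

|E| = 6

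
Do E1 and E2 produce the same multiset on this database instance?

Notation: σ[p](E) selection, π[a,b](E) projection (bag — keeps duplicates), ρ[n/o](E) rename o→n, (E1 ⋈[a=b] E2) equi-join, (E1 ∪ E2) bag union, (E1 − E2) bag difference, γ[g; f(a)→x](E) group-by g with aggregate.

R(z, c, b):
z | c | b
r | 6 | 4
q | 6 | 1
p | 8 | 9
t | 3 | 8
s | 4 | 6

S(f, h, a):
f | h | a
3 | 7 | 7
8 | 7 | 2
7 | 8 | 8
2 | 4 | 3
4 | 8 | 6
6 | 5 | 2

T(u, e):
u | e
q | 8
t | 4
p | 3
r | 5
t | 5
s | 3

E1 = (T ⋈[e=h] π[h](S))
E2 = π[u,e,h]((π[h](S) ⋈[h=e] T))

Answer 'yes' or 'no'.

E1 stepwise |·|:
  T → 6
  S → 6
  π[h](S) → 6
  (T ⋈[e=h] π[h](S)) → 5
E2 stepwise |·|:
  S → 6
  π[h](S) → 6
  T → 6
  (π[h](S) ⋈[h=e] T) → 5
  π[u,e,h]((π[h](S) ⋈[h=e] T)) → 5

E1 and E2 produce the same multiset:
u | e | h
q | 8 | 8
q | 8 | 8
r | 5 | 5
t | 4 | 4
t | 5 | 5

yes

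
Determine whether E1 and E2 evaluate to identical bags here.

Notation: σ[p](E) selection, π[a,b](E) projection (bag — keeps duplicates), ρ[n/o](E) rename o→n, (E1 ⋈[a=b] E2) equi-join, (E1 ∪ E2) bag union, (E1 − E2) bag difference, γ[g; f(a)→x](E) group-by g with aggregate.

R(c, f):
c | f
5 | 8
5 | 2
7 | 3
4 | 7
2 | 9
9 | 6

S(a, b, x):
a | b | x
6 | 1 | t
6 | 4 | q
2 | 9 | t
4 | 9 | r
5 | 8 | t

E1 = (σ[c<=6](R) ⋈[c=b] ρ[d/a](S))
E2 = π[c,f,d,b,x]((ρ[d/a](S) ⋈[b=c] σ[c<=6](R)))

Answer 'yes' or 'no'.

E1 subexpression sizes:
  R → 6
  σ[c<=6](R) → 4
  S → 5
  ρ[d/a](S) → 5
  (σ[c<=6](R) ⋈[c=b] ρ[d/a](S)) → 1
E2 subexpression sizes:
  S → 5
  ρ[d/a](S) → 5
  R → 6
  σ[c<=6](R) → 4
  (ρ[d/a](S) ⋈[b=c] σ[c<=6](R)) → 1
  π[c,f,d,b,x]((ρ[d/a](S) ⋈[b=c] σ[c<=6](R))) → 1

E1 and E2 produce the same multiset:
c | f | d | b | x
4 | 7 | 6 | 4 | q

yes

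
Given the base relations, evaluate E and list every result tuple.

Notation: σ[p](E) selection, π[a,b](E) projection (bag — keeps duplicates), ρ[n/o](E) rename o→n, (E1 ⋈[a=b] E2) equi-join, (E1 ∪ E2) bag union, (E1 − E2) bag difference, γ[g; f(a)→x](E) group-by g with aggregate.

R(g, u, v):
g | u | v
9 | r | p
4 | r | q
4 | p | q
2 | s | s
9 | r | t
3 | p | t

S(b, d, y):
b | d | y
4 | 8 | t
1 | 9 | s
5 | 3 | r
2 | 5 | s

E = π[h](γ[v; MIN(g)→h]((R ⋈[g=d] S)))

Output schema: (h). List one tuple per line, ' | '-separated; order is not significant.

Per-node cardinality:
  R → 6
  S → 4
  (R ⋈[g=d] S) → 3
  γ[v; MIN(g)→h]((R ⋈[g=d] S)) → 2
  π[h](γ[v; MIN(g)→h]((R ⋈[g=d] S))) → 2

== RESULT ==
h
3
9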